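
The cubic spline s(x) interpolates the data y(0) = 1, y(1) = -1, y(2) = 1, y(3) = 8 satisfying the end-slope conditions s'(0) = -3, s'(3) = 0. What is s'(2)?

7

With m_i denoting the second derivative at x_i, h_i = 1, 1, 1, and Δ_i = (y_(i+1) − y_i)/h_i = -2, 2, 7:
  1·m_0 + 4·m_1 + 1·m_2 = 6(Δ_1 - Δ_0) = 24
  1·m_1 + 4·m_2 + 1·m_3 = 6(Δ_2 - Δ_1) = 30
Clamped end conditions give two more equations: 2h_0·m_0 + h_0·m_1 = 6(Δ_0 - s'(0)) = 6 and h_2·m_2 + 2h_2·m_3 = 6(s'(3) - Δ_2) = -42.
Hence m_0 = 2, m_1 = 2, m_2 = 14, m_3 = -28.
On [2, 3], s'(x) = b_2 + 2c_2·(x - 2) + 3d_2·(x - 2)² with b_2 = Δ_2 - h_2(2m_2 + m_3)/6 = 7, c_2 = m_2/2 = 7, d_2 = (m_3 - m_2)/(6h_2) = -7. So s'(2) = 7.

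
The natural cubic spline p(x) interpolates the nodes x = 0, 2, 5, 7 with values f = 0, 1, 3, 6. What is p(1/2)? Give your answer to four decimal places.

0.2586

Let m_i = p''(x_i). Step sizes h_i = 2, 3, 2; slopes of the chords Δ_i = (y_(i+1) - y_i)/h_i = 1/2, 2/3, 3/2.
  2·m_0 + 10·m_1 + 3·m_2 = 6(Δ_1 - Δ_0) = 1
  3·m_1 + 10·m_2 + 2·m_3 = 6(Δ_2 - Δ_1) = 5
Natural end conditions: m_0 = m_3 = 0.
Hence m_0 = 0, m_1 = -5/91, m_2 = 47/91, m_3 = 0.
On [0, 2], p(x) = 0 + 283/546·x + 0·x² - 5/1092·x³.
With x = 1/2: p(1/2) = 753/2912.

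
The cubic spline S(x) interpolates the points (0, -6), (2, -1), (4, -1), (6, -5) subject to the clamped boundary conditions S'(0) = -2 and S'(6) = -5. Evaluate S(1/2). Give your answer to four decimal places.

Write M_i for S''(x_i). With h_i = 2, 2, 2 and divided differences Δ_i = 5/2, 0, -2, the continuity of S' gives the tridiagonal system
  2·M_0 + 8·M_1 + 2·M_2 = 6(Δ_1 - Δ_0) = -15
  2·M_1 + 8·M_2 + 2·M_3 = 6(Δ_2 - Δ_1) = -12
Clamped end conditions give two more equations: 2h_0·M_0 + h_0·M_1 = 6(Δ_0 - S'(0)) = 27 and h_2·M_2 + 2h_2·M_3 = 6(S'(6) - Δ_2) = -18.
Solving the tridiagonal system: M_0 = 89/10, M_1 = -43/10, M_2 = 4/5, M_3 = -49/10.
On [0, 2], S(x) = -6 - 2·x + 89/20·x² - 11/10·x³.
With x = 1/2: S(1/2) = -241/40.

-6.0250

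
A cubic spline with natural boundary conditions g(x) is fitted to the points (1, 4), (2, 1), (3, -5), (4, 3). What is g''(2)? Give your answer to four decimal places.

-10.4000

With σ_i denoting the second derivative at x_i, h_i = 1, 1, 1, and Δ_i = (y_(i+1) − y_i)/h_i = -3, -6, 8:
  1·σ_0 + 4·σ_1 + 1·σ_2 = 6(Δ_1 - Δ_0) = -18
  1·σ_1 + 4·σ_2 + 1·σ_3 = 6(Δ_2 - Δ_1) = 84
Natural end conditions: σ_0 = σ_3 = 0.
Forward elimination and back-substitution give σ_0 = 0, σ_1 = -52/5, σ_2 = 118/5, σ_3 = 0.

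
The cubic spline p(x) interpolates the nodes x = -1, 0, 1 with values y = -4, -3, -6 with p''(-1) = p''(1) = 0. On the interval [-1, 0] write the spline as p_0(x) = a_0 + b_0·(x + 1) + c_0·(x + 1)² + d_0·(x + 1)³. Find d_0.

Let M_i = p''(x_i). Step sizes h_i = 1, 1; slopes of the chords Δ_i = (y_(i+1) - y_i)/h_i = 1, -3.
  1·M_0 + 4·M_1 + 1·M_2 = 6(Δ_1 - Δ_0) = -24
Natural end conditions: M_0 = M_2 = 0.
Hence M_0 = 0, M_1 = -6, M_2 = 0.
On [-1, 0], with p_0(x) = a_0 + b_0·(x + 1) + c_0·(x + 1)² + d_0·(x + 1)³: c_0 = M_0/2 = 0, d_0 = (M_1 - M_0)/(6h_0) = -1, b_0 = Δ_0 - h_0(2M_0 + M_1)/6 = 2.

-1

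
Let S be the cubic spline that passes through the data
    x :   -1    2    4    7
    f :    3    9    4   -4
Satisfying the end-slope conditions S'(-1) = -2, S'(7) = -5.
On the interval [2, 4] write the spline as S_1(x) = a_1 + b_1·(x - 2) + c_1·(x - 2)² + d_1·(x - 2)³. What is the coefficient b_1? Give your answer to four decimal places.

With σ_i denoting the second derivative at x_i, h_i = 3, 2, 3, and Δ_i = (y_(i+1) − y_i)/h_i = 2, -5/2, -8/3:
  3·σ_0 + 10·σ_1 + 2·σ_2 = 6(Δ_1 - Δ_0) = -27
  2·σ_1 + 10·σ_2 + 3·σ_3 = 6(Δ_2 - Δ_1) = -1
Clamped end conditions give two more equations: 2h_0·σ_0 + h_0·σ_1 = 6(Δ_0 - S'(-1)) = 24 and h_2·σ_2 + 2h_2·σ_3 = 6(S'(7) - Δ_2) = -14.
Solving the tridiagonal system: σ_0 = 593/91, σ_1 = -458/91, σ_2 = 172/91, σ_3 = -895/273.
On [2, 4], with S_1(x) = a_1 + b_1·(x - 2) + c_1·(x - 2)² + d_1·(x - 2)³: c_1 = σ_1/2 = -229/91, d_1 = (σ_2 - σ_1)/(6h_1) = 15/26, b_1 = Δ_1 - h_1(2σ_1 + σ_2)/6 = 41/182.

0.2253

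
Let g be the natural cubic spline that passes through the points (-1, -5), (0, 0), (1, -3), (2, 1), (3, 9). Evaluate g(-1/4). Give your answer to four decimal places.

Write M_i for g''(x_i). With h_i = 1, 1, 1, 1 and divided differences Δ_i = 5, -3, 4, 8, the continuity of g' gives the tridiagonal system
  1·M_0 + 4·M_1 + 1·M_2 = 6(Δ_1 - Δ_0) = -48
  1·M_1 + 4·M_2 + 1·M_3 = 6(Δ_2 - Δ_1) = 42
  1·M_2 + 4·M_3 + 1·M_4 = 6(Δ_3 - Δ_2) = 24
Natural end conditions: M_0 = M_4 = 0.
Solving the tridiagonal system: M_0 = 0, M_1 = -108/7, M_2 = 96/7, M_3 = 18/7, M_4 = 0.
On [-1, 0], g(x) = -5 + 53/7·(x + 1) + 0·(x + 1)² - 18/7·(x + 1)³.
With (x + 1) = 3/4: g(-1/4) = -13/32.

-0.4063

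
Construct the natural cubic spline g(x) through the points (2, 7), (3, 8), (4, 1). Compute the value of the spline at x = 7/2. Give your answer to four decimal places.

5.2500

Put M_i = g'' at the i-th knot. Here h = (1, 1) and Δ = (1, -7), so the interior equations h_(i-1)·M_(i-1) + 2(h_(i-1)+h_i)·M_i + h_i·M_(i+1) = 6(Δ_i − Δ_(i-1)) read
  1·M_0 + 4·M_1 + 1·M_2 = 6(Δ_1 - Δ_0) = -48
Natural end conditions: M_0 = M_2 = 0.
Solving: M_0 = 0, M_1 = -12, M_2 = 0.
On [3, 4], g(x) = 8 - 3·(x - 3) - 6·(x - 3)² + 2·(x - 3)³.
With (x - 3) = 1/2: g(7/2) = 21/4.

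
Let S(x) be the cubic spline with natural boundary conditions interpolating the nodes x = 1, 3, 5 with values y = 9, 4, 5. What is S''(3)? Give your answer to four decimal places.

2.2500

Write m_i for S''(x_i). With h_i = 2, 2 and divided differences Δ_i = -5/2, 1/2, the continuity of S' gives the tridiagonal system
  2·m_0 + 8·m_1 + 2·m_2 = 6(Δ_1 - Δ_0) = 18
Natural end conditions: m_0 = m_2 = 0.
Forward elimination and back-substitution give m_0 = 0, m_1 = 9/4, m_2 = 0.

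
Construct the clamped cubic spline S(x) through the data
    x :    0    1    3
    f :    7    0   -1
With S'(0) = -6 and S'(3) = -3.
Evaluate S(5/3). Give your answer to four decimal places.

-1.2222

With M_i denoting the second derivative at x_i, h_i = 1, 2, and Δ_i = (y_(i+1) − y_i)/h_i = -7, -1/2:
  1·M_0 + 6·M_1 + 2·M_2 = 6(Δ_1 - Δ_0) = 39
Clamped end conditions give two more equations: 2h_0·M_0 + h_0·M_1 = 6(Δ_0 - S'(0)) = -6 and h_1·M_1 + 2h_1·M_2 = 6(S'(3) - Δ_1) = -15.
Hence M_0 = -17/2, M_1 = 11, M_2 = -37/4.
On [1, 3], S(x) = 0 - 19/4·(x - 1) + 11/2·(x - 1)² - 27/16·(x - 1)³.
With (x - 1) = 2/3: S(5/3) = -11/9.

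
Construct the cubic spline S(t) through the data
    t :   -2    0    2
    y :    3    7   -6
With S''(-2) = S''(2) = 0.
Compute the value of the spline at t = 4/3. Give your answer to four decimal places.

Write m_i for S''(x_i). With h_i = 2, 2 and divided differences Δ_i = 2, -13/2, the continuity of S' gives the tridiagonal system
  2·m_0 + 8·m_1 + 2·m_2 = 6(Δ_1 - Δ_0) = -51
Natural end conditions: m_0 = m_2 = 0.
Hence m_0 = 0, m_1 = -51/8, m_2 = 0.
On [0, 2], S(t) = 7 - 9/4·t - 51/16·t² + 17/32·t³.
With t = 4/3: S(4/3) = -11/27.

-0.4074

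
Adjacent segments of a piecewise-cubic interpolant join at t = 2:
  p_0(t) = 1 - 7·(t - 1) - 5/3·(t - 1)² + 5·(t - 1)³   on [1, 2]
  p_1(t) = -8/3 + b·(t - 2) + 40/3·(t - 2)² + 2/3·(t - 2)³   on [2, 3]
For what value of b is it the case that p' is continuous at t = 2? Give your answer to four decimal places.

p_0'(t) = -7 - 10/3·(t - 1) + 15·(t - 1)², so p_0'(2) = 14/3. On the right, p_1'(2) = b, so b = 14/3.

4.6667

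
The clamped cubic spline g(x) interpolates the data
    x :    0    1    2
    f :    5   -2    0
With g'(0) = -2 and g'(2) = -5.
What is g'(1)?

With σ_i denoting the second derivative at x_i, h_i = 1, 1, and Δ_i = (y_(i+1) − y_i)/h_i = -7, 2:
  1·σ_0 + 4·σ_1 + 1·σ_2 = 6(Δ_1 - Δ_0) = 54
Clamped end conditions give two more equations: 2h_0·σ_0 + h_0·σ_1 = 6(Δ_0 - g'(0)) = -30 and h_1·σ_1 + 2h_1·σ_2 = 6(g'(2) - Δ_1) = -42.
Solving the tridiagonal system: σ_0 = -30, σ_1 = 30, σ_2 = -36.
On [1, 2], g'(x) = b_1 + 2c_1·(x - 1) + 3d_1·(x - 1)² with b_1 = Δ_1 - h_1(2σ_1 + σ_2)/6 = -2, c_1 = σ_1/2 = 15, d_1 = (σ_2 - σ_1)/(6h_1) = -11. So g'(1) = -2.

-2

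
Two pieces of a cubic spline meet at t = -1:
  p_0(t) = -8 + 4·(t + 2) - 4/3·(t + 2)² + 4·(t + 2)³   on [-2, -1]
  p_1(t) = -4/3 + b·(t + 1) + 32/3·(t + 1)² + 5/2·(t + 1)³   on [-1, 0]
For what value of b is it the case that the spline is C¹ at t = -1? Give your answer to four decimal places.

13.3333

p_0'(t) = 4 - 8/3·(t + 2) + 12·(t + 2)², so p_0'(-1) = 40/3. On the right, p_1'(-1) = b, so b = 40/3.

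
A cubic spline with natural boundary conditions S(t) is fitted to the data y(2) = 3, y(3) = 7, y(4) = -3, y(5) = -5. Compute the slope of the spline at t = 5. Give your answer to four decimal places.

With M_i denoting the second derivative at x_i, h_i = 1, 1, 1, and Δ_i = (y_(i+1) − y_i)/h_i = 4, -10, -2:
  1·M_0 + 4·M_1 + 1·M_2 = 6(Δ_1 - Δ_0) = -84
  1·M_1 + 4·M_2 + 1·M_3 = 6(Δ_2 - Δ_1) = 48
Natural end conditions: M_0 = M_3 = 0.
Solving the tridiagonal system: M_0 = 0, M_1 = -128/5, M_2 = 92/5, M_3 = 0.
On [4, 5], S'(t) = b_2 + 2c_2·(t - 4) + 3d_2·(t - 4)² with b_2 = Δ_2 - h_2(2M_2 + M_3)/6 = -122/15, c_2 = M_2/2 = 46/5, d_2 = (M_3 - M_2)/(6h_2) = -46/15. So S'(5) = 16/15.

1.0667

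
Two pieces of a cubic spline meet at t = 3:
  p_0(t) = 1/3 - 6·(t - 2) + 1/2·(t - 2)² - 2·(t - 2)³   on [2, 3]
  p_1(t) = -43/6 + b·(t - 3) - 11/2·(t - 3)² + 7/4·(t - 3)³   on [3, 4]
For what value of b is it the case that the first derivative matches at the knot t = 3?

p_0'(t) = -6 + 1·(t - 2) - 6·(t - 2)², so p_0'(3) = -11. On the right, p_1'(3) = b, so b = -11.

-11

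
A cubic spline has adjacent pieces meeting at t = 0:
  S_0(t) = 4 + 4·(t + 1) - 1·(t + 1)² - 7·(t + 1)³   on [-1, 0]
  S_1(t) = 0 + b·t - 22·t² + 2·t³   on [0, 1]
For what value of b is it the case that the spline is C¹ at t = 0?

-19

S_0'(t) = 4 - 2·(t + 1) - 21·(t + 1)², so S_0'(0) = -19. On the right, S_1'(0) = b, so b = -19.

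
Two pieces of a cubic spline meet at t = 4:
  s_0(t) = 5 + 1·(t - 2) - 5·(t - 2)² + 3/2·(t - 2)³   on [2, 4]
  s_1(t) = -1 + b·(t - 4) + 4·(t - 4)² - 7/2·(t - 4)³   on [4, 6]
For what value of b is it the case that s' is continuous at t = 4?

-1

s_0'(t) = 1 - 10·(t - 2) + 9/2·(t - 2)², so s_0'(4) = -1. On the right, s_1'(4) = b, so b = -1.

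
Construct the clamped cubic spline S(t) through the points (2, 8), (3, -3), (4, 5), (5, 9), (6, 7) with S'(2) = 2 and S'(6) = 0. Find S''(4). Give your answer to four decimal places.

With M_i denoting the second derivative at x_i, h_i = 1, 1, 1, 1, and Δ_i = (y_(i+1) − y_i)/h_i = -11, 8, 4, -2:
  1·M_0 + 4·M_1 + 1·M_2 = 6(Δ_1 - Δ_0) = 114
  1·M_1 + 4·M_2 + 1·M_3 = 6(Δ_2 - Δ_1) = -24
  1·M_2 + 4·M_3 + 1·M_4 = 6(Δ_3 - Δ_2) = -36
Clamped end conditions give two more equations: 2h_0·M_0 + h_0·M_1 = 6(Δ_0 - S'(2)) = -78 and h_3·M_3 + 2h_3·M_4 = 6(S'(6) - Δ_3) = 12.
Solving the tridiagonal system: M_0 = -1769/28, M_1 = 677/14, M_2 = -65/4, M_3 = -103/14, M_4 = 271/28.

-16.2500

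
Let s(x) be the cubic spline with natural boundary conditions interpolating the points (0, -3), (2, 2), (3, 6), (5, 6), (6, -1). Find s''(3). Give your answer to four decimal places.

-2.2258

Let σ_i = s''(x_i). Step sizes h_i = 2, 1, 2, 1; slopes of the chords Δ_i = (y_(i+1) - y_i)/h_i = 5/2, 4, 0, -7.
  2·σ_0 + 6·σ_1 + 1·σ_2 = 6(Δ_1 - Δ_0) = 9
  1·σ_1 + 6·σ_2 + 2·σ_3 = 6(Δ_2 - Δ_1) = -24
  2·σ_2 + 6·σ_3 + 1·σ_4 = 6(Δ_3 - Δ_2) = -42
Natural end conditions: σ_0 = σ_4 = 0.
Solving the tridiagonal system: σ_0 = 0, σ_1 = 58/31, σ_2 = -69/31, σ_3 = -194/31, σ_4 = 0.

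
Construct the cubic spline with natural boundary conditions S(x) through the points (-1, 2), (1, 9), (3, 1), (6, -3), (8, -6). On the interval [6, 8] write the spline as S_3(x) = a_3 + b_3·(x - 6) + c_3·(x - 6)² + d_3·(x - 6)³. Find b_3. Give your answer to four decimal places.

-0.7926

Put M_i = S'' at the i-th knot. Here h = (2, 2, 3, 2) and Δ = (7/2, -4, -4/3, -3/2), so the interior equations h_(i-1)·M_(i-1) + 2(h_(i-1)+h_i)·M_i + h_i·M_(i+1) = 6(Δ_i − Δ_(i-1)) read
  2·M_0 + 8·M_1 + 2·M_2 = 6(Δ_1 - Δ_0) = -45
  2·M_1 + 10·M_2 + 3·M_3 = 6(Δ_2 - Δ_1) = 16
  3·M_2 + 10·M_3 + 2·M_4 = 6(Δ_3 - Δ_2) = -1
Natural end conditions: M_0 = M_4 = 0.
Solving the tridiagonal system: M_0 = 0, M_1 = -4421/688, M_2 = 551/172, M_3 = -365/344, M_4 = 0.
On [6, 8], with S_3(x) = a_3 + b_3·(x - 6) + c_3·(x - 6)² + d_3·(x - 6)³: c_3 = M_3/2 = -365/688, d_3 = (M_4 - M_3)/(6h_3) = 365/4128, b_3 = Δ_3 - h_3(2M_3 + M_4)/6 = -409/516.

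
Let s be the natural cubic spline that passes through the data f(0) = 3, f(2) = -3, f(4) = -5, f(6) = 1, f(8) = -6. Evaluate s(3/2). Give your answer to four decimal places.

-1.5879

Let M_i = s''(x_i). Step sizes h_i = 2, 2, 2, 2; slopes of the chords Δ_i = (y_(i+1) - y_i)/h_i = -3, -1, 3, -7/2.
  2·M_0 + 8·M_1 + 2·M_2 = 6(Δ_1 - Δ_0) = 12
  2·M_1 + 8·M_2 + 2·M_3 = 6(Δ_2 - Δ_1) = 24
  2·M_2 + 8·M_3 + 2·M_4 = 6(Δ_3 - Δ_2) = -39
Natural end conditions: M_0 = M_4 = 0.
Solving the tridiagonal system: M_0 = 0, M_1 = 45/112, M_2 = 123/28, M_3 = -669/112, M_4 = 0.
On [0, 2], s(x) = 3 - 351/112·x + 0·x² + 15/448·x³.
With x = 3/2: s(3/2) = -813/512.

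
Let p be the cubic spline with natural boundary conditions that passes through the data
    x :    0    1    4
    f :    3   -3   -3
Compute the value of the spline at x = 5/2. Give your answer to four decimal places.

-5.5313

With M_i denoting the second derivative at x_i, h_i = 1, 3, and Δ_i = (y_(i+1) − y_i)/h_i = -6, 0:
  1·M_0 + 8·M_1 + 3·M_2 = 6(Δ_1 - Δ_0) = 36
Natural end conditions: M_0 = M_2 = 0.
Forward elimination and back-substitution give M_0 = 0, M_1 = 9/2, M_2 = 0.
On [1, 4], p(x) = -3 - 9/2·(x - 1) + 9/4·(x - 1)² - 1/4·(x - 1)³.
With (x - 1) = 3/2: p(5/2) = -177/32.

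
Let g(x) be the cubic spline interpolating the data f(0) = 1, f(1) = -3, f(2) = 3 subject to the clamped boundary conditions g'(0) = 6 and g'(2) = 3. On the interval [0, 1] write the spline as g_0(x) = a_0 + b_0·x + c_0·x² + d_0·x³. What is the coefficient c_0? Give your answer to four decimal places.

-23.2500

Put M_i = g'' at the i-th knot. Here h = (1, 1) and Δ = (-4, 6), so the interior equations h_(i-1)·M_(i-1) + 2(h_(i-1)+h_i)·M_i + h_i·M_(i+1) = 6(Δ_i − Δ_(i-1)) read
  1·M_0 + 4·M_1 + 1·M_2 = 6(Δ_1 - Δ_0) = 60
Clamped end conditions give two more equations: 2h_0·M_0 + h_0·M_1 = 6(Δ_0 - g'(0)) = -60 and h_1·M_1 + 2h_1·M_2 = 6(g'(2) - Δ_1) = -18.
Forward elimination and back-substitution give M_0 = -93/2, M_1 = 33, M_2 = -51/2.
On [0, 1], with g_0(x) = a_0 + b_0·x + c_0·x² + d_0·x³: c_0 = M_0/2 = -93/4, d_0 = (M_1 - M_0)/(6h_0) = 53/4, b_0 = Δ_0 - h_0(2M_0 + M_1)/6 = 6.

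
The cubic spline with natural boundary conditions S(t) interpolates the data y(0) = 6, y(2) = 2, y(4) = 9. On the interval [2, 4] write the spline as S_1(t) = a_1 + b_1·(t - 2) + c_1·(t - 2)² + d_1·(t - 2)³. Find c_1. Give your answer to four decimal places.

2.0625

Let M_i = S''(x_i). Step sizes h_i = 2, 2; slopes of the chords Δ_i = (y_(i+1) - y_i)/h_i = -2, 7/2.
  2·M_0 + 8·M_1 + 2·M_2 = 6(Δ_1 - Δ_0) = 33
Natural end conditions: M_0 = M_2 = 0.
Solving the tridiagonal system: M_0 = 0, M_1 = 33/8, M_2 = 0.
On [2, 4], with S_1(t) = a_1 + b_1·(t - 2) + c_1·(t - 2)² + d_1·(t - 2)³: c_1 = M_1/2 = 33/16, d_1 = (M_2 - M_1)/(6h_1) = -11/32, b_1 = Δ_1 - h_1(2M_1 + M_2)/6 = 3/4.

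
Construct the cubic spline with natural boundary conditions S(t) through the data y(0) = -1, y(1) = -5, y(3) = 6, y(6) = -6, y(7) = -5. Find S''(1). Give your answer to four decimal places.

Put M_i = S'' at the i-th knot. Here h = (1, 2, 3, 1) and Δ = (-4, 11/2, -4, 1), so the interior equations h_(i-1)·M_(i-1) + 2(h_(i-1)+h_i)·M_i + h_i·M_(i+1) = 6(Δ_i − Δ_(i-1)) read
  1·M_0 + 6·M_1 + 2·M_2 = 6(Δ_1 - Δ_0) = 57
  2·M_1 + 10·M_2 + 3·M_3 = 6(Δ_2 - Δ_1) = -57
  3·M_2 + 8·M_3 + 1·M_4 = 6(Δ_3 - Δ_2) = 30
Natural end conditions: M_0 = M_4 = 0.
Forward elimination and back-substitution give M_0 = 0, M_1 = 5139/394, M_2 = -2094/197, M_3 = 1524/197, M_4 = 0.

13.0431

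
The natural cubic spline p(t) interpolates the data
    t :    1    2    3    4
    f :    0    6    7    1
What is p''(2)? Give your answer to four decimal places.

Let M_i = p''(x_i). Step sizes h_i = 1, 1, 1; slopes of the chords Δ_i = (y_(i+1) - y_i)/h_i = 6, 1, -6.
  1·M_0 + 4·M_1 + 1·M_2 = 6(Δ_1 - Δ_0) = -30
  1·M_1 + 4·M_2 + 1·M_3 = 6(Δ_2 - Δ_1) = -42
Natural end conditions: M_0 = M_3 = 0.
Hence M_0 = 0, M_1 = -26/5, M_2 = -46/5, M_3 = 0.

-5.2000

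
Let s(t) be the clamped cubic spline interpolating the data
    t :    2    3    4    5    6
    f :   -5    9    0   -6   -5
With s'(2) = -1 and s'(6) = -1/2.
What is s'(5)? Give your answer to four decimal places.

Let M_i = s''(x_i). Step sizes h_i = 1, 1, 1, 1; slopes of the chords Δ_i = (y_(i+1) - y_i)/h_i = 14, -9, -6, 1.
  1·M_0 + 4·M_1 + 1·M_2 = 6(Δ_1 - Δ_0) = -138
  1·M_1 + 4·M_2 + 1·M_3 = 6(Δ_2 - Δ_1) = 18
  1·M_2 + 4·M_3 + 1·M_4 = 6(Δ_3 - Δ_2) = 42
Clamped end conditions give two more equations: 2h_0·M_0 + h_0·M_1 = 6(Δ_0 - s'(2)) = 90 and h_3·M_3 + 2h_3·M_4 = 6(s'(6) - Δ_3) = -9.
Hence M_0 = 4117/56, M_1 = -1597/28, M_2 = 133/8, M_3 = 239/28, M_4 = -491/56.
On [5, 6], s'(t) = b_3 + 2c_3·(t - 5) + 3d_3·(t - 5)² with b_3 = Δ_3 - h_3(2M_3 + M_4)/6 = -43/112, c_3 = M_3/2 = 239/56, d_3 = (M_4 - M_3)/(6h_3) = -323/112. So s'(5) = -43/112.

-0.3839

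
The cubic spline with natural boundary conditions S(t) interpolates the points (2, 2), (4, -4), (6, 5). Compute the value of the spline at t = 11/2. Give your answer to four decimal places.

Put M_i = S'' at the i-th knot. Here h = (2, 2) and Δ = (-3, 9/2), so the interior equations h_(i-1)·M_(i-1) + 2(h_(i-1)+h_i)·M_i + h_i·M_(i+1) = 6(Δ_i − Δ_(i-1)) read
  2·M_0 + 8·M_1 + 2·M_2 = 6(Δ_1 - Δ_0) = 45
Natural end conditions: M_0 = M_2 = 0.
Solving the tridiagonal system: M_0 = 0, M_1 = 45/8, M_2 = 0.
On [4, 6], S(t) = -4 + 3/4·(t - 4) + 45/16·(t - 4)² - 15/32·(t - 4)³.
With (t - 4) = 3/2: S(11/2) = 479/256.

1.8711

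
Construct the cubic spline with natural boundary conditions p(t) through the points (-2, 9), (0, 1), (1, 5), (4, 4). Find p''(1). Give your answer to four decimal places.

Write M_i for p''(x_i). With h_i = 2, 1, 3 and divided differences Δ_i = -4, 4, -1/3, the continuity of p' gives the tridiagonal system
  2·M_0 + 6·M_1 + 1·M_2 = 6(Δ_1 - Δ_0) = 48
  1·M_1 + 8·M_2 + 3·M_3 = 6(Δ_2 - Δ_1) = -26
Natural end conditions: M_0 = M_3 = 0.
Solving the tridiagonal system: M_0 = 0, M_1 = 410/47, M_2 = -204/47, M_3 = 0.

-4.3404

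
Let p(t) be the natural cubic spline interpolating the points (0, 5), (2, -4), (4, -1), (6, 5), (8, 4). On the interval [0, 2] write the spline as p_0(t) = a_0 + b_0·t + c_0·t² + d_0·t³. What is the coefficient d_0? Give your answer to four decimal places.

With M_i denoting the second derivative at x_i, h_i = 2, 2, 2, 2, and Δ_i = (y_(i+1) − y_i)/h_i = -9/2, 3/2, 3, -1/2:
  2·M_0 + 8·M_1 + 2·M_2 = 6(Δ_1 - Δ_0) = 36
  2·M_1 + 8·M_2 + 2·M_3 = 6(Δ_2 - Δ_1) = 9
  2·M_2 + 8·M_3 + 2·M_4 = 6(Δ_3 - Δ_2) = -21
Natural end conditions: M_0 = M_4 = 0.
Solving the tridiagonal system: M_0 = 0, M_1 = 69/16, M_2 = 3/4, M_3 = -45/16, M_4 = 0.
On [0, 2], with p_0(t) = a_0 + b_0·t + c_0·t² + d_0·t³: c_0 = M_0/2 = 0, d_0 = (M_1 - M_0)/(6h_0) = 23/64, b_0 = Δ_0 - h_0(2M_0 + M_1)/6 = -95/16.

0.3594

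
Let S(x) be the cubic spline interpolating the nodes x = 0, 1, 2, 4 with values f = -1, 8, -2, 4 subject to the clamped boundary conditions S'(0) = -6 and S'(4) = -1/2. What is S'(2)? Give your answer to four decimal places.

-9.4545

Write M_i for S''(x_i). With h_i = 1, 1, 2 and divided differences Δ_i = 9, -10, 3, the continuity of S' gives the tridiagonal system
  1·M_0 + 4·M_1 + 1·M_2 = 6(Δ_1 - Δ_0) = -114
  1·M_1 + 6·M_2 + 2·M_3 = 6(Δ_2 - Δ_1) = 78
Clamped end conditions give two more equations: 2h_0·M_0 + h_0·M_1 = 6(Δ_0 - S'(0)) = 90 and h_2·M_2 + 2h_2·M_3 = 6(S'(4) - Δ_2) = -21.
Forward elimination and back-substitution give M_0 = 1579/22, M_1 = -589/11, M_2 = 625/22, M_3 = -214/11.
On [2, 4], S'(x) = b_2 + 2c_2·(x - 2) + 3d_2·(x - 2)² with b_2 = Δ_2 - h_2(2M_2 + M_3)/6 = -104/11, c_2 = M_2/2 = 625/44, d_2 = (M_3 - M_2)/(6h_2) = -351/88. So S'(2) = -104/11.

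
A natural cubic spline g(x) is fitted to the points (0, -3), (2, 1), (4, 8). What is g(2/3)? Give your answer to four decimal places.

With M_i denoting the second derivative at x_i, h_i = 2, 2, and Δ_i = (y_(i+1) − y_i)/h_i = 2, 7/2:
  2·M_0 + 8·M_1 + 2·M_2 = 6(Δ_1 - Δ_0) = 9
Natural end conditions: M_0 = M_2 = 0.
Solving the tridiagonal system: M_0 = 0, M_1 = 9/8, M_2 = 0.
On [0, 2], g(x) = -3 + 13/8·x + 0·x² + 3/32·x³.
With x = 2/3: g(2/3) = -17/9.

-1.8889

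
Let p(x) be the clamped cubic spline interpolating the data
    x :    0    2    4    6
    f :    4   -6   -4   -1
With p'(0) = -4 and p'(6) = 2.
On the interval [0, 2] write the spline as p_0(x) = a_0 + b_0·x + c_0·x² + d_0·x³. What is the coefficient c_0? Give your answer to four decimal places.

With m_i denoting the second derivative at x_i, h_i = 2, 2, 2, and Δ_i = (y_(i+1) − y_i)/h_i = -5, 1, 3/2:
  2·m_0 + 8·m_1 + 2·m_2 = 6(Δ_1 - Δ_0) = 36
  2·m_1 + 8·m_2 + 2·m_3 = 6(Δ_2 - Δ_1) = 3
Clamped end conditions give two more equations: 2h_0·m_0 + h_0·m_1 = 6(Δ_0 - p'(0)) = -6 and h_2·m_2 + 2h_2·m_3 = 6(p'(6) - Δ_2) = 3.
Hence m_0 = -9/2, m_1 = 6, m_2 = -3/2, m_3 = 3/2.
On [0, 2], with p_0(x) = a_0 + b_0·x + c_0·x² + d_0·x³: c_0 = m_0/2 = -9/4, d_0 = (m_1 - m_0)/(6h_0) = 7/8, b_0 = Δ_0 - h_0(2m_0 + m_1)/6 = -4.

-2.2500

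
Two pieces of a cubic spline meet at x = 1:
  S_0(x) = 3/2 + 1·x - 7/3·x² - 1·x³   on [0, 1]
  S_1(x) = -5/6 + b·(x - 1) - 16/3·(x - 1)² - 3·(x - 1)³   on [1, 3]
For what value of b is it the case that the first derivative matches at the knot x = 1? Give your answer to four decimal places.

-6.6667

S_0'(x) = 1 - 14/3·x - 3·x², so S_0'(1) = -20/3. On the right, S_1'(1) = b, so b = -20/3.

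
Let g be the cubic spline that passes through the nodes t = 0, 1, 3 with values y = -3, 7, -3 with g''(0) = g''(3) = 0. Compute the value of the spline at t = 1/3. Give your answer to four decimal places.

1.0741

Let M_i = g''(x_i). Step sizes h_i = 1, 2; slopes of the chords Δ_i = (y_(i+1) - y_i)/h_i = 10, -5.
  1·M_0 + 6·M_1 + 2·M_2 = 6(Δ_1 - Δ_0) = -90
Natural end conditions: M_0 = M_2 = 0.
Solving the tridiagonal system: M_0 = 0, M_1 = -15, M_2 = 0.
On [0, 1], g(t) = -3 + 25/2·t + 0·t² - 5/2·t³.
With t = 1/3: g(1/3) = 29/27.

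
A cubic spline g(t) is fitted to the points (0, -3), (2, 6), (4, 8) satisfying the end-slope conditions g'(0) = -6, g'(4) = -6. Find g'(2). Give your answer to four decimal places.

Put m_i = g'' at the i-th knot. Here h = (2, 2) and Δ = (9/2, 1), so the interior equations h_(i-1)·m_(i-1) + 2(h_(i-1)+h_i)·m_i + h_i·m_(i+1) = 6(Δ_i − Δ_(i-1)) read
  2·m_0 + 8·m_1 + 2·m_2 = 6(Δ_1 - Δ_0) = -21
Clamped end conditions give two more equations: 2h_0·m_0 + h_0·m_1 = 6(Δ_0 - g'(0)) = 63 and h_1·m_1 + 2h_1·m_2 = 6(g'(4) - Δ_1) = -42.
Solving the tridiagonal system: m_0 = 147/8, m_1 = -21/4, m_2 = -63/8.
On [2, 4], g'(t) = b_1 + 2c_1·(t - 2) + 3d_1·(t - 2)² with b_1 = Δ_1 - h_1(2m_1 + m_2)/6 = 57/8, c_1 = m_1/2 = -21/8, d_1 = (m_2 - m_1)/(6h_1) = -7/32. So g'(2) = 57/8.

7.1250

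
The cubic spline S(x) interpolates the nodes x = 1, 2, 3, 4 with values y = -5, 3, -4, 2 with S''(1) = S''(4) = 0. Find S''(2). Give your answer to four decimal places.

Write M_i for S''(x_i). With h_i = 1, 1, 1 and divided differences Δ_i = 8, -7, 6, the continuity of S' gives the tridiagonal system
  1·M_0 + 4·M_1 + 1·M_2 = 6(Δ_1 - Δ_0) = -90
  1·M_1 + 4·M_2 + 1·M_3 = 6(Δ_2 - Δ_1) = 78
Natural end conditions: M_0 = M_3 = 0.
Hence M_0 = 0, M_1 = -146/5, M_2 = 134/5, M_3 = 0.

-29.2000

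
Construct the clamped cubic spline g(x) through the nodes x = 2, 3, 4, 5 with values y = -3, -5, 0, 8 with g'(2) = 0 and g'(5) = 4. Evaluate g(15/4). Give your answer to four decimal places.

-2.0063

Let M_i = g''(x_i). Step sizes h_i = 1, 1, 1; slopes of the chords Δ_i = (y_(i+1) - y_i)/h_i = -2, 5, 8.
  1·M_0 + 4·M_1 + 1·M_2 = 6(Δ_1 - Δ_0) = 42
  1·M_1 + 4·M_2 + 1·M_3 = 6(Δ_2 - Δ_1) = 18
Clamped end conditions give two more equations: 2h_0·M_0 + h_0·M_1 = 6(Δ_0 - g'(2)) = -12 and h_2·M_2 + 2h_2·M_3 = 6(g'(5) - Δ_2) = -24.
Hence M_0 = -182/15, M_1 = 184/15, M_2 = 76/15, M_3 = -218/15.
On [3, 4], g(x) = -5 + 1/15·(x - 3) + 92/15·(x - 3)² - 6/5·(x - 3)³.
With (x - 3) = 3/4: g(15/4) = -321/160.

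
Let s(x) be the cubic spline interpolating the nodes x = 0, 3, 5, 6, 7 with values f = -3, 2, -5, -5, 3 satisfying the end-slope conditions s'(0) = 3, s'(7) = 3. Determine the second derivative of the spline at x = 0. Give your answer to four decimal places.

With M_i denoting the second derivative at x_i, h_i = 3, 2, 1, 1, and Δ_i = (y_(i+1) − y_i)/h_i = 5/3, -7/2, 0, 8:
  3·M_0 + 10·M_1 + 2·M_2 = 6(Δ_1 - Δ_0) = -31
  2·M_1 + 6·M_2 + 1·M_3 = 6(Δ_2 - Δ_1) = 21
  1·M_2 + 4·M_3 + 1·M_4 = 6(Δ_3 - Δ_2) = 48
Clamped end conditions give two more equations: 2h_0·M_0 + h_0·M_1 = 6(Δ_0 - s'(0)) = -8 and h_3·M_3 + 2h_3·M_4 = 6(s'(7) - Δ_3) = -30.
Solving the tridiagonal system: M_0 = 145/312, M_1 = -187/52, M_2 = 371/208, M_3 = 1819/104, M_4 = -4939/208.

0.4647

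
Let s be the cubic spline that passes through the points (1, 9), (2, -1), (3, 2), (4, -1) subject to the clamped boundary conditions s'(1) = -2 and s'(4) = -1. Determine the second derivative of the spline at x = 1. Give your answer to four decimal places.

Put m_i = s'' at the i-th knot. Here h = (1, 1, 1) and Δ = (-10, 3, -3), so the interior equations h_(i-1)·m_(i-1) + 2(h_(i-1)+h_i)·m_i + h_i·m_(i+1) = 6(Δ_i − Δ_(i-1)) read
  1·m_0 + 4·m_1 + 1·m_2 = 6(Δ_1 - Δ_0) = 78
  1·m_1 + 4·m_2 + 1·m_3 = 6(Δ_2 - Δ_1) = -36
Clamped end conditions give two more equations: 2h_0·m_0 + h_0·m_1 = 6(Δ_0 - s'(1)) = -48 and h_2·m_2 + 2h_2·m_3 = 6(s'(4) - Δ_2) = 12.
Hence m_0 = -626/15, m_1 = 532/15, m_2 = -332/15, m_3 = 256/15.

-41.7333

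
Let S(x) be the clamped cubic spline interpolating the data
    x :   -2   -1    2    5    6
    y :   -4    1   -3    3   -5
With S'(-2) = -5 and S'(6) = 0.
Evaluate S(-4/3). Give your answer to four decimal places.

-1.6877

Put m_i = S'' at the i-th knot. Here h = (1, 3, 3, 1) and Δ = (5, -4/3, 2, -8), so the interior equations h_(i-1)·m_(i-1) + 2(h_(i-1)+h_i)·m_i + h_i·m_(i+1) = 6(Δ_i − Δ_(i-1)) read
  1·m_0 + 8·m_1 + 3·m_2 = 6(Δ_1 - Δ_0) = -38
  3·m_1 + 12·m_2 + 3·m_3 = 6(Δ_2 - Δ_1) = 20
  3·m_2 + 8·m_3 + 1·m_4 = 6(Δ_3 - Δ_2) = -60
Clamped end conditions give two more equations: 2h_0·m_0 + h_0·m_1 = 6(Δ_0 - S'(-2)) = 60 and h_3·m_3 + 2h_3·m_4 = 6(S'(6) - Δ_3) = 48.
Solving: m_0 = 2173/60, m_1 = -373/30, m_2 = 101/12, m_3 = -437/30, m_4 = 1877/60.
On [-2, -1], S(x) = -4 - 5·(x + 2) + 2173/120·(x + 2)² - 973/120·(x + 2)³.
With (x + 2) = 2/3: S(-4/3) = -1367/810.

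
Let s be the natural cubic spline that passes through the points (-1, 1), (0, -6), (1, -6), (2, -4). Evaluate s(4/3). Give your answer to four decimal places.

With M_i denoting the second derivative at x_i, h_i = 1, 1, 1, and Δ_i = (y_(i+1) − y_i)/h_i = -7, 0, 2:
  1·M_0 + 4·M_1 + 1·M_2 = 6(Δ_1 - Δ_0) = 42
  1·M_1 + 4·M_2 + 1·M_3 = 6(Δ_2 - Δ_1) = 12
Natural end conditions: M_0 = M_3 = 0.
Solving the tridiagonal system: M_0 = 0, M_1 = 52/5, M_2 = 2/5, M_3 = 0.
On [1, 2], s(x) = -6 + 28/15·(x - 1) + 1/5·(x - 1)² - 1/15·(x - 1)³.
With (x - 1) = 1/3: s(4/3) = -434/81.

-5.3580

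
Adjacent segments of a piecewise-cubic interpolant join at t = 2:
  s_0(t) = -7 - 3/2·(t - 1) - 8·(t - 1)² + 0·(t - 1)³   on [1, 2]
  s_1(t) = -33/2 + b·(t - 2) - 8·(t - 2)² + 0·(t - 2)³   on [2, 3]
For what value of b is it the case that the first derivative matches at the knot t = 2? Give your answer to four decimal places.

s_0'(t) = -3/2 - 16·(t - 1) + 0·(t - 1)², so s_0'(2) = -35/2. On the right, s_1'(2) = b, so b = -35/2.

-17.5000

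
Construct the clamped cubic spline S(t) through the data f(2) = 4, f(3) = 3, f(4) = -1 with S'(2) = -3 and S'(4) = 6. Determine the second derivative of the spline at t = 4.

39

Write m_i for S''(x_i). With h_i = 1, 1 and divided differences Δ_i = -1, -4, the continuity of S' gives the tridiagonal system
  1·m_0 + 4·m_1 + 1·m_2 = 6(Δ_1 - Δ_0) = -18
Clamped end conditions give two more equations: 2h_0·m_0 + h_0·m_1 = 6(Δ_0 - S'(2)) = 12 and h_1·m_1 + 2h_1·m_2 = 6(S'(4) - Δ_1) = 60.
Solving: m_0 = 15, m_1 = -18, m_2 = 39.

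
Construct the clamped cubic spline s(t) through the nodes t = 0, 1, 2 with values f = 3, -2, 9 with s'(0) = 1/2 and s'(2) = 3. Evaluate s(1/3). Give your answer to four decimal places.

1.5093

Write M_i for s''(x_i). With h_i = 1, 1 and divided differences Δ_i = -5, 11, the continuity of s' gives the tridiagonal system
  1·M_0 + 4·M_1 + 1·M_2 = 6(Δ_1 - Δ_0) = 96
Clamped end conditions give two more equations: 2h_0·M_0 + h_0·M_1 = 6(Δ_0 - s'(0)) = -33 and h_1·M_1 + 2h_1·M_2 = 6(s'(2) - Δ_1) = -48.
Solving the tridiagonal system: M_0 = -157/4, M_1 = 91/2, M_2 = -187/4.
On [0, 1], s(t) = 3 + 1/2·t - 157/8·t² + 113/8·t³.
With t = 1/3: s(1/3) = 163/108.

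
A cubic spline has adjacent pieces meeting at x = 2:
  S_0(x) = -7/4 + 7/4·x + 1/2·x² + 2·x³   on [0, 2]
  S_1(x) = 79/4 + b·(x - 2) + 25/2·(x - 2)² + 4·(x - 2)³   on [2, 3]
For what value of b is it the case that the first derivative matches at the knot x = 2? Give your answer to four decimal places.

S_0'(x) = 7/4 + 1·x + 6·x², so S_0'(2) = 111/4. On the right, S_1'(2) = b, so b = 111/4.

27.7500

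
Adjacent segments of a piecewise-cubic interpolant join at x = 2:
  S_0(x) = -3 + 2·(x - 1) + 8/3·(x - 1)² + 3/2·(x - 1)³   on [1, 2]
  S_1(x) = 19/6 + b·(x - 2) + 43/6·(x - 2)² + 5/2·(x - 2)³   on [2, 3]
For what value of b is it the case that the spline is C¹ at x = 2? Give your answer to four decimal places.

11.8333

S_0'(x) = 2 + 16/3·(x - 1) + 9/2·(x - 1)², so S_0'(2) = 71/6. On the right, S_1'(2) = b, so b = 71/6.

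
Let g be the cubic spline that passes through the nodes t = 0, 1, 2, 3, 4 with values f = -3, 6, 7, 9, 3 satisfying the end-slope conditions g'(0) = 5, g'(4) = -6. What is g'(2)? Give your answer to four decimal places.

1.2143

Put M_i = g'' at the i-th knot. Here h = (1, 1, 1, 1) and Δ = (9, 1, 2, -6), so the interior equations h_(i-1)·M_(i-1) + 2(h_(i-1)+h_i)·M_i + h_i·M_(i+1) = 6(Δ_i − Δ_(i-1)) read
  1·M_0 + 4·M_1 + 1·M_2 = 6(Δ_1 - Δ_0) = -48
  1·M_1 + 4·M_2 + 1·M_3 = 6(Δ_2 - Δ_1) = 6
  1·M_2 + 4·M_3 + 1·M_4 = 6(Δ_3 - Δ_2) = -48
Clamped end conditions give two more equations: 2h_0·M_0 + h_0·M_1 = 6(Δ_0 - g'(0)) = 24 and h_3·M_3 + 2h_3·M_4 = 6(g'(4) - Δ_3) = 0.
Solving: M_0 = 619/28, M_1 = -283/14, M_2 = 43/4, M_3 = -235/14, M_4 = 235/28.
On [2, 3], g'(t) = b_2 + 2c_2·(t - 2) + 3d_2·(t - 2)² with b_2 = Δ_2 - h_2(2M_2 + M_3)/6 = 17/14, c_2 = M_2/2 = 43/8, d_2 = (M_3 - M_2)/(6h_2) = -257/56. So g'(2) = 17/14.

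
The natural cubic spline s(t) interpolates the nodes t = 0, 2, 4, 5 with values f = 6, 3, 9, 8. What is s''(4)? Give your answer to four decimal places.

Write m_i for s''(x_i). With h_i = 2, 2, 1 and divided differences Δ_i = -3/2, 3, -1, the continuity of s' gives the tridiagonal system
  2·m_0 + 8·m_1 + 2·m_2 = 6(Δ_1 - Δ_0) = 27
  2·m_1 + 6·m_2 + 1·m_3 = 6(Δ_2 - Δ_1) = -24
Natural end conditions: m_0 = m_3 = 0.
Hence m_0 = 0, m_1 = 105/22, m_2 = -123/22, m_3 = 0.

-5.5909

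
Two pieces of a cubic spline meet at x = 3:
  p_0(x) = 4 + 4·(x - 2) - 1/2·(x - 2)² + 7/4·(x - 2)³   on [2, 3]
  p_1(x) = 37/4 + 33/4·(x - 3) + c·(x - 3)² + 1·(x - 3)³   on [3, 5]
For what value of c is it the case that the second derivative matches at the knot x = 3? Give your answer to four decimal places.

4.7500

p_0''(x) = -1 + 21/2·(x - 2), so p_0''(3) = 19/2. On the right, p_1''(3) = 2c, so c = 19/4.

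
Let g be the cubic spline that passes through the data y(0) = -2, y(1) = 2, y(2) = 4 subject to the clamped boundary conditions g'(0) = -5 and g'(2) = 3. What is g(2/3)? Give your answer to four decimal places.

Write σ_i for g''(x_i). With h_i = 1, 1 and divided differences Δ_i = 4, 2, the continuity of g' gives the tridiagonal system
  1·σ_0 + 4·σ_1 + 1·σ_2 = 6(Δ_1 - Δ_0) = -12
Clamped end conditions give two more equations: 2h_0·σ_0 + h_0·σ_1 = 6(Δ_0 - g'(0)) = 54 and h_1·σ_1 + 2h_1·σ_2 = 6(g'(2) - Δ_1) = 6.
Forward elimination and back-substitution give σ_0 = 34, σ_1 = -14, σ_2 = 10.
On [0, 1], g(x) = -2 - 5·x + 17·x² - 8·x³.
With x = 2/3: g(2/3) = -4/27.

-0.1481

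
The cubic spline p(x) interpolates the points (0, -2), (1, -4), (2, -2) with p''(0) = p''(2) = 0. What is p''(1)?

Let M_i = p''(x_i). Step sizes h_i = 1, 1; slopes of the chords Δ_i = (y_(i+1) - y_i)/h_i = -2, 2.
  1·M_0 + 4·M_1 + 1·M_2 = 6(Δ_1 - Δ_0) = 24
Natural end conditions: M_0 = M_2 = 0.
Solving the tridiagonal system: M_0 = 0, M_1 = 6, M_2 = 0.

6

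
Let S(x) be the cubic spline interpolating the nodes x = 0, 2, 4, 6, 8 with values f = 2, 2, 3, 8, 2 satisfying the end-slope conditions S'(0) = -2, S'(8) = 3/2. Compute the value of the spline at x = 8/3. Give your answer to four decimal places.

Let σ_i = S''(x_i). Step sizes h_i = 2, 2, 2, 2; slopes of the chords Δ_i = (y_(i+1) - y_i)/h_i = 0, 1/2, 5/2, -3.
  2·σ_0 + 8·σ_1 + 2·σ_2 = 6(Δ_1 - Δ_0) = 3
  2·σ_1 + 8·σ_2 + 2·σ_3 = 6(Δ_2 - Δ_1) = 12
  2·σ_2 + 8·σ_3 + 2·σ_4 = 6(Δ_3 - Δ_2) = -33
Clamped end conditions give two more equations: 2h_0·σ_0 + h_0·σ_1 = 6(Δ_0 - S'(0)) = 12 and h_3·σ_3 + 2h_3·σ_4 = 6(S'(8) - Δ_3) = 27.
Solving: σ_0 = 421/112, σ_1 = -85/56, σ_2 = 61/16, σ_3 = -433/56, σ_4 = 1189/112.
On [2, 4], S(x) = 2 + 27/112·(x - 2) - 85/112·(x - 2)² + 199/448·(x - 2)³.
With (x - 2) = 2/3: S(8/3) = 739/378.

1.9550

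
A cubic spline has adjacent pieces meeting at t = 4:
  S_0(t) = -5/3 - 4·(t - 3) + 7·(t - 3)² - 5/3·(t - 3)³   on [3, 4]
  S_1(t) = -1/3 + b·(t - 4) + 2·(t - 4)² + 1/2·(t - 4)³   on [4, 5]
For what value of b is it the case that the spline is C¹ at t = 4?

S_0'(t) = -4 + 14·(t - 3) - 5·(t - 3)², so S_0'(4) = 5. On the right, S_1'(4) = b, so b = 5.

5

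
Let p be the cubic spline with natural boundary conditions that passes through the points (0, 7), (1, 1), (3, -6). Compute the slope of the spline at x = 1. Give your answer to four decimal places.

-5.1667

Put σ_i = p'' at the i-th knot. Here h = (1, 2) and Δ = (-6, -7/2), so the interior equations h_(i-1)·σ_(i-1) + 2(h_(i-1)+h_i)·σ_i + h_i·σ_(i+1) = 6(Δ_i − Δ_(i-1)) read
  1·σ_0 + 6·σ_1 + 2·σ_2 = 6(Δ_1 - Δ_0) = 15
Natural end conditions: σ_0 = σ_2 = 0.
Forward elimination and back-substitution give σ_0 = 0, σ_1 = 5/2, σ_2 = 0.
On [1, 3], p'(x) = b_1 + 2c_1·(x - 1) + 3d_1·(x - 1)² with b_1 = Δ_1 - h_1(2σ_1 + σ_2)/6 = -31/6, c_1 = σ_1/2 = 5/4, d_1 = (σ_2 - σ_1)/(6h_1) = -5/24. So p'(1) = -31/6.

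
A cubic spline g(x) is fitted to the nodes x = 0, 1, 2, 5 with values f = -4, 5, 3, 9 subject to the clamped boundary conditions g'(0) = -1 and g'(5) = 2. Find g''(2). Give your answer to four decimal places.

8.2759

Put σ_i = g'' at the i-th knot. Here h = (1, 1, 3) and Δ = (9, -2, 2), so the interior equations h_(i-1)·σ_(i-1) + 2(h_(i-1)+h_i)·σ_i + h_i·σ_(i+1) = 6(Δ_i − Δ_(i-1)) read
  1·σ_0 + 4·σ_1 + 1·σ_2 = 6(Δ_1 - Δ_0) = -66
  1·σ_1 + 8·σ_2 + 3·σ_3 = 6(Δ_2 - Δ_1) = 24
Clamped end conditions give two more equations: 2h_0·σ_0 + h_0·σ_1 = 6(Δ_0 - g'(0)) = 60 and h_2·σ_2 + 2h_2·σ_3 = 6(g'(5) - Δ_2) = 0.
Solving: σ_0 = 1302/29, σ_1 = -864/29, σ_2 = 240/29, σ_3 = -120/29.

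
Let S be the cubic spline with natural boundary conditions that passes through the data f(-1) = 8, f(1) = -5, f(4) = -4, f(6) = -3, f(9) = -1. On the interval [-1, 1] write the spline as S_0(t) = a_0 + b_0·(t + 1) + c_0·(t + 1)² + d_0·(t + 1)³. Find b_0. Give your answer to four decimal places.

-7.9989

Let M_i = S''(x_i). Step sizes h_i = 2, 3, 2, 3; slopes of the chords Δ_i = (y_(i+1) - y_i)/h_i = -13/2, 1/3, 1/2, 2/3.
  2·M_0 + 10·M_1 + 3·M_2 = 6(Δ_1 - Δ_0) = 41
  3·M_1 + 10·M_2 + 2·M_3 = 6(Δ_2 - Δ_1) = 1
  2·M_2 + 10·M_3 + 3·M_4 = 6(Δ_3 - Δ_2) = 1
Natural end conditions: M_0 = M_4 = 0.
Solving: M_0 = 0, M_1 = 652/145, M_2 = -115/87, M_3 = 317/870, M_4 = 0.
On [-1, 1], with S_0(t) = a_0 + b_0·(t + 1) + c_0·(t + 1)² + d_0·(t + 1)³: c_0 = M_0/2 = 0, d_0 = (M_1 - M_0)/(6h_0) = 163/435, b_0 = Δ_0 - h_0(2M_0 + M_1)/6 = -6959/870.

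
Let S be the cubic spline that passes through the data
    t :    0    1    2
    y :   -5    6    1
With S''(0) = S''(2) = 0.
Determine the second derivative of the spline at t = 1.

-24

With M_i denoting the second derivative at x_i, h_i = 1, 1, and Δ_i = (y_(i+1) − y_i)/h_i = 11, -5:
  1·M_0 + 4·M_1 + 1·M_2 = 6(Δ_1 - Δ_0) = -96
Natural end conditions: M_0 = M_2 = 0.
Solving the tridiagonal system: M_0 = 0, M_1 = -24, M_2 = 0.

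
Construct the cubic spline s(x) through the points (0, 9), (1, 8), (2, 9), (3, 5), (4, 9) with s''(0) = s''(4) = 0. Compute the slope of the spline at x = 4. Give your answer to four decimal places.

With m_i denoting the second derivative at x_i, h_i = 1, 1, 1, 1, and Δ_i = (y_(i+1) − y_i)/h_i = -1, 1, -4, 4:
  1·m_0 + 4·m_1 + 1·m_2 = 6(Δ_1 - Δ_0) = 12
  1·m_1 + 4·m_2 + 1·m_3 = 6(Δ_2 - Δ_1) = -30
  1·m_2 + 4·m_3 + 1·m_4 = 6(Δ_3 - Δ_2) = 48
Natural end conditions: m_0 = m_4 = 0.
Solving: m_0 = 0, m_1 = 87/14, m_2 = -90/7, m_3 = 213/14, m_4 = 0.
On [3, 4], s'(x) = b_3 + 2c_3·(x - 3) + 3d_3·(x - 3)² with b_3 = Δ_3 - h_3(2m_3 + m_4)/6 = -15/14, c_3 = m_3/2 = 213/28, d_3 = (m_4 - m_3)/(6h_3) = -71/28. So s'(4) = 183/28.

6.5357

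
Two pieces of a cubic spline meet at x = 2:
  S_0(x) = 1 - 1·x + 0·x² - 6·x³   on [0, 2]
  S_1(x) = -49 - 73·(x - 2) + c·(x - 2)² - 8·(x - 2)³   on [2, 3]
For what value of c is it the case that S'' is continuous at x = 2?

S_0''(x) = 0 - 36·x, so S_0''(2) = -72. On the right, S_1''(2) = 2c, so c = -36.

-36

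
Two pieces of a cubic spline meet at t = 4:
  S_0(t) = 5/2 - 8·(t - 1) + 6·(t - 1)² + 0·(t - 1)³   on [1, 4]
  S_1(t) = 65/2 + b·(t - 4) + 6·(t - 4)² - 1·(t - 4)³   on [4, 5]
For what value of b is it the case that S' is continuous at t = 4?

28

S_0'(t) = -8 + 12·(t - 1) + 0·(t - 1)², so S_0'(4) = 28. On the right, S_1'(4) = b, so b = 28.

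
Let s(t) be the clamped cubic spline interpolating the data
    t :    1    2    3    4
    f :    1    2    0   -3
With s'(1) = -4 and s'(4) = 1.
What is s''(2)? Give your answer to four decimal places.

-8.6667

Write M_i for s''(x_i). With h_i = 1, 1, 1 and divided differences Δ_i = 1, -2, -3, the continuity of s' gives the tridiagonal system
  1·M_0 + 4·M_1 + 1·M_2 = 6(Δ_1 - Δ_0) = -18
  1·M_1 + 4·M_2 + 1·M_3 = 6(Δ_2 - Δ_1) = -6
Clamped end conditions give two more equations: 2h_0·M_0 + h_0·M_1 = 6(Δ_0 - s'(1)) = 30 and h_2·M_2 + 2h_2·M_3 = 6(s'(4) - Δ_2) = 24.
Solving the tridiagonal system: M_0 = 58/3, M_1 = -26/3, M_2 = -8/3, M_3 = 40/3.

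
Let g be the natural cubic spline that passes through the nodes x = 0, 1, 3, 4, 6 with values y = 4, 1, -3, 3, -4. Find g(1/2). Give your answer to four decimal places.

2.6613

Write M_i for g''(x_i). With h_i = 1, 2, 1, 2 and divided differences Δ_i = -3, -2, 6, -7/2, the continuity of g' gives the tridiagonal system
  1·M_0 + 6·M_1 + 2·M_2 = 6(Δ_1 - Δ_0) = 6
  2·M_1 + 6·M_2 + 1·M_3 = 6(Δ_2 - Δ_1) = 48
  1·M_2 + 6·M_3 + 2·M_4 = 6(Δ_3 - Δ_2) = -57
Natural end conditions: M_0 = M_4 = 0.
Solving the tridiagonal system: M_0 = 0, M_1 = -80/31, M_2 = 333/31, M_3 = -350/31, M_4 = 0.
On [0, 1], g(x) = 4 - 239/93·x + 0·x² - 40/93·x³.
With x = 1/2: g(1/2) = 165/62.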